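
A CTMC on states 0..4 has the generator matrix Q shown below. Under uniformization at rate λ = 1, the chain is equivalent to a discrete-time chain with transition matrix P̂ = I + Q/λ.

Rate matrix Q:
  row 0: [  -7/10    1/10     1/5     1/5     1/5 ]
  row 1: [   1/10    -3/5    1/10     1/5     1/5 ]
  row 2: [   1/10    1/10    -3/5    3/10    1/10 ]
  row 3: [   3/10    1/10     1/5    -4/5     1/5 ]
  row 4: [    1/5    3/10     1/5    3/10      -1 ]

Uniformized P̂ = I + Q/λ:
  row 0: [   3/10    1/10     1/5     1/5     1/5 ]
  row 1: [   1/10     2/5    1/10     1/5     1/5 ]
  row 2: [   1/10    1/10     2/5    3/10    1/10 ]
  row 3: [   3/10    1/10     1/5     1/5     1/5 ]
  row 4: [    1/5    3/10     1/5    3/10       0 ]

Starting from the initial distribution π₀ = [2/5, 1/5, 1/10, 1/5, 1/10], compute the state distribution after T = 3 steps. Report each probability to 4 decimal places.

t=0: π = [0.4000, 0.2000, 0.1000, 0.2000, 0.1000]
t=1: π = [0.2300, 0.1800, 0.2000, 0.2200, 0.1700]
t=2: π = [0.2070, 0.1880, 0.2220, 0.2370, 0.1460]
t=3: π = [0.2034, 0.1856, 0.2256, 0.2368, 0.1486]

π = [0.2034, 0.1856, 0.2256, 0.2368, 0.1486]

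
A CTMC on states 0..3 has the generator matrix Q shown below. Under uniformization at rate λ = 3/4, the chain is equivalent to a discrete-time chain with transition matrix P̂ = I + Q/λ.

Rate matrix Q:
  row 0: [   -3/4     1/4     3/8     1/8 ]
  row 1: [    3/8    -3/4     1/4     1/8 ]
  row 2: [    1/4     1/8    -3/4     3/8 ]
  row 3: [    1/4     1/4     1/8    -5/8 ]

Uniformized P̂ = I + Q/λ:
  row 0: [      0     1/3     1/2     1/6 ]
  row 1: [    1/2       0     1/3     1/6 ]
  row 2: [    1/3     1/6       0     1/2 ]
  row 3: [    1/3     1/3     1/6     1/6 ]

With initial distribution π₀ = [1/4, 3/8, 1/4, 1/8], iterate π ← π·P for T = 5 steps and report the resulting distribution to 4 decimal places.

t=0: π = [0.2500, 0.3750, 0.2500, 0.1250]
t=1: π = [0.3125, 0.1667, 0.2708, 0.2500]
t=2: π = [0.2569, 0.2326, 0.2535, 0.2569]
t=3: π = [0.2865, 0.2135, 0.2488, 0.2512]
t=4: π = [0.2734, 0.2207, 0.2563, 0.2496]
t=5: π = [0.2790, 0.2171, 0.2519, 0.2521]

π = [0.2790, 0.2171, 0.2519, 0.2521]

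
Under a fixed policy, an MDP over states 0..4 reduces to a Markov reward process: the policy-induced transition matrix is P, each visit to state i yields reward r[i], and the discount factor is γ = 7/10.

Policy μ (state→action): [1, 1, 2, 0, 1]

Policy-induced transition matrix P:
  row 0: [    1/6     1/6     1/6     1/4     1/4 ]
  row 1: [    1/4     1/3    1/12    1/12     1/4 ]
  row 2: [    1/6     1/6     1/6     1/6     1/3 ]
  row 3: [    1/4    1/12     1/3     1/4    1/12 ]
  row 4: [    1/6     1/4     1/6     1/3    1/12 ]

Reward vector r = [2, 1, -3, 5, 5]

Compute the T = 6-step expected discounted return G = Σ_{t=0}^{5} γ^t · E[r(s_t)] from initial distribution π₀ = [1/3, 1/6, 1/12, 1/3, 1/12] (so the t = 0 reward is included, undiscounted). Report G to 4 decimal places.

G = 6.6997

t=0: π = [0.3333, 0.1667, 0.0833, 0.3333, 0.0833], E[r] = 2.6667, γ^t·E[r] = 2.666667, running G = 2.666667
t=1: π = [0.2083, 0.1736, 0.2083, 0.2222, 0.1875], E[r] = 2.0139, γ^t·E[r] = 1.409722, running G = 4.076389
t=2: π = [0.1997, 0.1927, 0.1892, 0.2193, 0.1991], E[r] = 2.1163, γ^t·E[r] = 1.036997, running G = 5.113385
t=3: π = [0.2010, 0.1971, 0.1872, 0.2187, 0.1960], E[r] = 2.1113, γ^t·E[r] = 0.724177, running G = 5.837563
t=4: π = [0.2013, 0.1976, 0.1867, 0.2179, 0.1965], E[r] = 2.1120, γ^t·E[r] = 0.507092, running G = 6.344655
t=5: π = [0.2013, 0.1978, 0.1865, 0.2179, 0.1965], E[r] = 2.1127, γ^t·E[r] = 0.355088, running G = 6.699743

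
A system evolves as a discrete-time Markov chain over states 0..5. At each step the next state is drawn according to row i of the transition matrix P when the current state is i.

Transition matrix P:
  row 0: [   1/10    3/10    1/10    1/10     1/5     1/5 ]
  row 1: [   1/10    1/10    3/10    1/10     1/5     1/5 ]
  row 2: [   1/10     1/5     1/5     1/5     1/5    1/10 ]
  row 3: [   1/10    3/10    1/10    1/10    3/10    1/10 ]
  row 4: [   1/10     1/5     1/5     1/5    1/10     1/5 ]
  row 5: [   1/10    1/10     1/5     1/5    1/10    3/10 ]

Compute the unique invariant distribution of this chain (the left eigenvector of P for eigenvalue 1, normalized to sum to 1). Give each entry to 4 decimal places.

π = [0.1000, 0.1884, 0.1933, 0.1556, 0.1793, 0.1835]

Balance equations π_j = Σ_i π_i·P[i][j]:
  π_0 = 1/10·π_0 + 1/10·π_1 + 1/10·π_2 + 1/10·π_3 + 1/10·π_4 + 1/10·π_5
  π_1 = 3/10·π_0 + 1/10·π_1 + 1/5·π_2 + 3/10·π_3 + 1/5·π_4 + 1/10·π_5
  π_2 = 1/10·π_0 + 3/10·π_1 + 1/5·π_2 + 1/10·π_3 + 1/5·π_4 + 1/5·π_5
  π_3 = 1/10·π_0 + 1/10·π_1 + 1/5·π_2 + 1/10·π_3 + 1/5·π_4 + 1/5·π_5
  π_4 = 1/5·π_0 + 1/5·π_1 + 1/5·π_2 + 3/10·π_3 + 1/10·π_4 + 1/10·π_5
  normalize: π_0 + π_1 + π_2 + π_3 + π_4 + π_5 = 1
Solving the linear system gives exactly π = [1/10, 94/499, 10609/54890, 8541/54890, 9841/54890, 1007/5489].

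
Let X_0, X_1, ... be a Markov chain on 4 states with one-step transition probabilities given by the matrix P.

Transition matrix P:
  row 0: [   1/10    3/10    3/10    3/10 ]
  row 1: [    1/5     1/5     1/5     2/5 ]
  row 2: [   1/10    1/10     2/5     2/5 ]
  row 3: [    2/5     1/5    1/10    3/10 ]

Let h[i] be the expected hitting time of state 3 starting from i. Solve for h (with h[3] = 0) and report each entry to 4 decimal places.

First-step conditioning: h[3] = 0; for i ≠ 3, h[i] = 1 + Σ_k P[i][k]·h[k].
  h[0] = 1 + 1/10·h[0] + 3/10·h[1] + 3/10·h[2]
  h[1] = 1 + 1/5·h[0] + 1/5·h[1] + 1/5·h[2]
  h[2] = 1 + 1/10·h[0] + 1/10·h[1] + 2/5·h[2]
Solving the 3×3 linear system over states ≠ 3 gives exactly h = [485/171, 445/171, 440/171, 0] (h[3] = 0 is the target).

h = [2.8363, 2.6023, 2.5731, 0.0000]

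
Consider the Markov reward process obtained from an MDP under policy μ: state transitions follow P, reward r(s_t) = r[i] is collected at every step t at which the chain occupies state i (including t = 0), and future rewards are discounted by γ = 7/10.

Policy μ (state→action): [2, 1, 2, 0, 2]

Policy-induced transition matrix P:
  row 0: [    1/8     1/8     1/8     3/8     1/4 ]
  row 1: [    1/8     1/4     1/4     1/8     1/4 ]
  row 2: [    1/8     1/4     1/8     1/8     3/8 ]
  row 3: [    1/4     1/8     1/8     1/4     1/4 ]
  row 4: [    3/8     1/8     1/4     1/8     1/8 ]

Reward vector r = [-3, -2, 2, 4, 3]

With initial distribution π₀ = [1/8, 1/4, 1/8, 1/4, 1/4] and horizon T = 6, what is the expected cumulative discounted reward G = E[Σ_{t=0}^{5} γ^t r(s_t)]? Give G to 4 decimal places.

G = 2.8536

t=0: π = [0.1250, 0.2500, 0.1250, 0.2500, 0.2500], E[r] = 1.1250, γ^t·E[r] = 1.125000, running G = 1.125000
t=1: π = [0.2188, 0.1719, 0.1875, 0.1875, 0.2344], E[r] = 0.8281, γ^t·E[r] = 0.579688, running G = 1.704688
t=2: π = [0.2070, 0.1699, 0.1758, 0.2031, 0.2441], E[r] = 0.9355, γ^t·E[r] = 0.458418, running G = 2.163105
t=3: π = [0.2114, 0.1682, 0.1768, 0.2021, 0.2415], E[r] = 0.9158, γ^t·E[r] = 0.314110, running G = 2.477215
t=4: π = [0.2106, 0.1681, 0.1762, 0.2031, 0.2419], E[r] = 0.9225, γ^t·E[r] = 0.221496, running G = 2.698711
t=5: π = [0.2109, 0.1680, 0.1763, 0.2030, 0.2418], E[r] = 0.9214, γ^t·E[r] = 0.154856, running G = 2.853567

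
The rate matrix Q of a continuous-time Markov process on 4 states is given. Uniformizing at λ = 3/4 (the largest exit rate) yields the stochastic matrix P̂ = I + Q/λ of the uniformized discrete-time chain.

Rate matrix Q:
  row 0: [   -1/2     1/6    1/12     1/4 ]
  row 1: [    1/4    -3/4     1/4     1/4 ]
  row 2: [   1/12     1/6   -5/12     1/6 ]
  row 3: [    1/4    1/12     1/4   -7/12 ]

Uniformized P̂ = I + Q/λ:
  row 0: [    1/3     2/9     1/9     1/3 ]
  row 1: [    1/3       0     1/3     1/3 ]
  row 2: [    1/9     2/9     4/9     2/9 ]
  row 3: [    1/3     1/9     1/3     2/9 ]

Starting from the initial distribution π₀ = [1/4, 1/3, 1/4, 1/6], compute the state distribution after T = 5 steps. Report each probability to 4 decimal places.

t=0: π = [0.2500, 0.3333, 0.2500, 0.1667]
t=1: π = [0.2778, 0.1296, 0.3056, 0.2870]
t=2: π = [0.2654, 0.1615, 0.3056, 0.2675]
t=3: π = [0.2654, 0.1566, 0.3083, 0.2697]
t=4: π = [0.2648, 0.1575, 0.3086, 0.2691]
t=5: π = [0.2648, 0.1573, 0.3088, 0.2691]

π = [0.2648, 0.1573, 0.3088, 0.2691]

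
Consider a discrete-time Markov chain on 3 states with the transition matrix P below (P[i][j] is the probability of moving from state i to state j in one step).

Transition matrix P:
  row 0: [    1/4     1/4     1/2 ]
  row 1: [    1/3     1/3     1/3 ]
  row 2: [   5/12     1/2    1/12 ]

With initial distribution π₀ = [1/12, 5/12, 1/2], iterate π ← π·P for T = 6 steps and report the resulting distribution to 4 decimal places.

π = [0.3315, 0.3573, 0.3111]

t=0: π = [0.0833, 0.4167, 0.5000]
t=1: π = [0.3681, 0.4097, 0.2222]
t=2: π = [0.3212, 0.3397, 0.3391]
t=3: π = [0.3348, 0.3631, 0.3021]
t=4: π = [0.3306, 0.3558, 0.3136]
t=5: π = [0.3319, 0.3581, 0.3100]
t=6: π = [0.3315, 0.3573, 0.3111]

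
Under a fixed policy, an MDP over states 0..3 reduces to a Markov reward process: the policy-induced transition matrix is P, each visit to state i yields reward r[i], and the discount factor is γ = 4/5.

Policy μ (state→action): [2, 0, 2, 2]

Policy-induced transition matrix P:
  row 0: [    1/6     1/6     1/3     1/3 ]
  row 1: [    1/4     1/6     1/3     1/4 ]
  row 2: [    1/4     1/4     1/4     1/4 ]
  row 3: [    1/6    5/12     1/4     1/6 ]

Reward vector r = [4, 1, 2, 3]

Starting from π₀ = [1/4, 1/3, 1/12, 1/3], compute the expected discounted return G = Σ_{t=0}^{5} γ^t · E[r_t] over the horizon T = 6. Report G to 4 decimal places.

t=0: π = [0.2500, 0.3333, 0.0833, 0.3333], E[r] = 2.5000, γ^t·E[r] = 2.500000, running G = 2.500000
t=1: π = [0.2014, 0.2569, 0.2986, 0.2431], E[r] = 2.3889, γ^t·E[r] = 1.911111, running G = 4.411111
t=2: π = [0.2130, 0.2523, 0.2882, 0.2465], E[r] = 2.4201, γ^t·E[r] = 1.548889, running G = 5.960000
t=3: π = [0.2117, 0.2523, 0.2888, 0.2472], E[r] = 2.4183, γ^t·E[r] = 1.238173, running G = 7.198173
t=4: π = [0.2118, 0.2525, 0.2887, 0.2470], E[r] = 2.4180, γ^t·E[r] = 0.990423, running G = 8.188596
t=5: π = [0.2118, 0.2525, 0.2887, 0.2471], E[r] = 2.4181, γ^t·E[r] = 0.792366, running G = 8.980962

G = 8.9810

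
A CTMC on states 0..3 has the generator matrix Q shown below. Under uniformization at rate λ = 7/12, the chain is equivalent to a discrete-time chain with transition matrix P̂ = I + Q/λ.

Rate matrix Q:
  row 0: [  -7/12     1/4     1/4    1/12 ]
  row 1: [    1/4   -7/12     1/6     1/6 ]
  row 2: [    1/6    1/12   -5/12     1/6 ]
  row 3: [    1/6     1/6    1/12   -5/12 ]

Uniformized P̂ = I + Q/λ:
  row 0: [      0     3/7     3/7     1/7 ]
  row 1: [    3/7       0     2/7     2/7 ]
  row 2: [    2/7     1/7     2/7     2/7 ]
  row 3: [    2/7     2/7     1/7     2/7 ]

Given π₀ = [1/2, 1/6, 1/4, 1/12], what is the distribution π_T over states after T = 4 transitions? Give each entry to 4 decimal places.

t=0: π = [0.5000, 0.1667, 0.2500, 0.0833]
t=1: π = [0.1667, 0.2738, 0.3452, 0.2143]
t=2: π = [0.2772, 0.1820, 0.2789, 0.2619]
t=3: π = [0.2325, 0.2335, 0.2879, 0.2461]
t=4: π = [0.2526, 0.2111, 0.2838, 0.2525]

π = [0.2526, 0.2111, 0.2838, 0.2525]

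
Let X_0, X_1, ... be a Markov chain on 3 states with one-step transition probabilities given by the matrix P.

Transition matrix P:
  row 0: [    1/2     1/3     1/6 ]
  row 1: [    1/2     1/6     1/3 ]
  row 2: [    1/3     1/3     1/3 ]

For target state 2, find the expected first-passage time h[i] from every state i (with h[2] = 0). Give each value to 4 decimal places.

h = [4.6667, 4.0000, 0.0000]

First-step conditioning: h[2] = 0; for i ≠ 2, h[i] = 1 + Σ_k P[i][k]·h[k].
  h[0] = 1 + 1/2·h[0] + 1/3·h[1]
  h[1] = 1 + 1/2·h[0] + 1/6·h[1]
Solving the 2×2 linear system over states ≠ 2 gives exactly h = [14/3, 4, 0] (h[2] = 0 is the target).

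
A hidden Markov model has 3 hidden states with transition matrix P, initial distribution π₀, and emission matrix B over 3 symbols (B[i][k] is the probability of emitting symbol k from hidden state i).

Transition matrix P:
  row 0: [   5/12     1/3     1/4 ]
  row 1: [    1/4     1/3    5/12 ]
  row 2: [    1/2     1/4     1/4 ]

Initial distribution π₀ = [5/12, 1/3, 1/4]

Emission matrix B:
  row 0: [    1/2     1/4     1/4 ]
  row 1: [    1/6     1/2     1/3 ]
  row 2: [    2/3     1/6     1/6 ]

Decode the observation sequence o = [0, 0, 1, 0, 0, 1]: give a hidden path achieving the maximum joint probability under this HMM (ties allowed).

t=0: δ = [2.083e-01, 5.556e-02, 1.667e-01]  (obs o_0=0)
t=1: δ = [4.340e-02, 1.157e-02, 3.472e-02]  ψ = [0, 0, 0]  (obs o_1=0)
t=2: δ = [4.521e-03, 7.234e-03, 1.808e-03]  ψ = [0, 0, 0]  (obs o_2=1)
t=3: δ = [9.419e-04, 4.019e-04, 2.009e-03]  ψ = [0, 1, 1]  (obs o_3=0)
t=4: δ = [5.023e-04, 8.372e-05, 3.349e-04]  ψ = [2, 2, 2]  (obs o_4=0)
t=5: δ = [5.233e-05, 8.372e-05, 2.093e-05]  ψ = [0, 0, 0]  (obs o_5=1)
backtrack: best end state = 1; path = [0, 0, 1, 2, 0, 1]

path = [0, 0, 1, 2, 0, 1]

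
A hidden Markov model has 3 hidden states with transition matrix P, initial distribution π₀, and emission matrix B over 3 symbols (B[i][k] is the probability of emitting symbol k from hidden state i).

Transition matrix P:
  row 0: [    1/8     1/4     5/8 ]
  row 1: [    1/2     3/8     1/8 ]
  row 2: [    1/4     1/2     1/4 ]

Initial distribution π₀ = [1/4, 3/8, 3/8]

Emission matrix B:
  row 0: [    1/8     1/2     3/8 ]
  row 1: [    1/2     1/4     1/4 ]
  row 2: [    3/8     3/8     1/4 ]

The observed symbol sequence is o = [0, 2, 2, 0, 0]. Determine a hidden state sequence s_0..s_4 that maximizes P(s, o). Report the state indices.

path = [1, 0, 2, 1, 1]

t=0: δ = [3.125e-02, 1.875e-01, 1.406e-01]  (obs o_0=0)
t=1: δ = [3.516e-02, 1.758e-02, 8.789e-03]  ψ = [1, 1, 2]  (obs o_1=2)
t=2: δ = [3.296e-03, 2.197e-03, 5.493e-03]  ψ = [1, 0, 0]  (obs o_2=2)
t=3: δ = [1.717e-04, 1.373e-03, 7.725e-04]  ψ = [2, 2, 0]  (obs o_3=0)
t=4: δ = [8.583e-05, 2.575e-04, 7.242e-05]  ψ = [1, 1, 2]  (obs o_4=0)
backtrack: best end state = 1; path = [1, 0, 2, 1, 1]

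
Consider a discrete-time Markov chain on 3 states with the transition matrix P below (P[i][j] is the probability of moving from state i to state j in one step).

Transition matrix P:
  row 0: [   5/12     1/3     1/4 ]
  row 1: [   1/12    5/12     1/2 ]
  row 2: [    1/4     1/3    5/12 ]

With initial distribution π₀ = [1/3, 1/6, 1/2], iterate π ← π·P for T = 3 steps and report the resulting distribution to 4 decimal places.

π = [0.2294, 0.3635, 0.4071]

t=0: π = [0.3333, 0.1667, 0.5000]
t=1: π = [0.2778, 0.3472, 0.3750]
t=2: π = [0.2384, 0.3623, 0.3993]
t=3: π = [0.2294, 0.3635, 0.4071]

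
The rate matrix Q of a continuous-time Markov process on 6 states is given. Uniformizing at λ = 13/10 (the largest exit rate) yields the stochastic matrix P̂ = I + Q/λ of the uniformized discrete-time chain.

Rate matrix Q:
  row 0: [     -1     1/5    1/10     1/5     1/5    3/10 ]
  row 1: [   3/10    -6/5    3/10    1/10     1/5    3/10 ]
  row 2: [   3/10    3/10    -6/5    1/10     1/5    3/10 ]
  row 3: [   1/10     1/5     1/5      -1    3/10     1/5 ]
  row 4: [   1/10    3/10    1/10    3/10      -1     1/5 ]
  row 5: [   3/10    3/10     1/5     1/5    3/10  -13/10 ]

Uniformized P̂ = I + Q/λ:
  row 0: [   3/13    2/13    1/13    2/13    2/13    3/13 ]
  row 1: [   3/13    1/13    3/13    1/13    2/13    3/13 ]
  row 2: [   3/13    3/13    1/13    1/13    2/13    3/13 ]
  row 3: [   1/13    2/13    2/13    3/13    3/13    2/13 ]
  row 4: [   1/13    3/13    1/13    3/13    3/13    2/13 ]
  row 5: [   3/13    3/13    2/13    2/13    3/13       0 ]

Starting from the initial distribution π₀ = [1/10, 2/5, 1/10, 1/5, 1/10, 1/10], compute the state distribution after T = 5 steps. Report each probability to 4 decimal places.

t=0: π = [0.1000, 0.4000, 0.1000, 0.2000, 0.1000, 0.1000]
t=1: π = [0.1846, 0.1462, 0.1615, 0.1385, 0.1846, 0.1846]
t=2: π = [0.1811, 0.1834, 0.1243, 0.1550, 0.1929, 0.1633]
t=3: π = [0.1772, 0.1767, 0.1296, 0.1569, 0.1932, 0.1663]
t=4: π = [0.1769, 0.1779, 0.1290, 0.1572, 0.1936, 0.1655]
t=5: π = [0.1768, 0.1777, 0.1291, 0.1572, 0.1936, 0.1656]

π = [0.1768, 0.1777, 0.1291, 0.1572, 0.1936, 0.1656]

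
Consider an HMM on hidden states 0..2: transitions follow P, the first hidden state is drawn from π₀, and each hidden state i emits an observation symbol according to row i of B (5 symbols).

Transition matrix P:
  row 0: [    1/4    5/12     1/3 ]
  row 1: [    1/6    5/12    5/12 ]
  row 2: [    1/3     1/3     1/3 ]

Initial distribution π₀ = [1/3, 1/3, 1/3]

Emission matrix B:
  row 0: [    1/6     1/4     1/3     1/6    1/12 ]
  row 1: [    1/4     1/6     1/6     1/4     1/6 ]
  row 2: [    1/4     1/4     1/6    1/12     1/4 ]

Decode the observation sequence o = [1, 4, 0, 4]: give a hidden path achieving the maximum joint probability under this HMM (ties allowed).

path = [0, 1, 1, 2]

t=0: δ = [8.333e-02, 5.556e-02, 8.333e-02]  (obs o_0=1)
t=1: δ = [2.315e-03, 5.787e-03, 6.944e-03]  ψ = [2, 0, 0]  (obs o_1=4)
t=2: δ = [3.858e-04, 6.028e-04, 6.028e-04]  ψ = [2, 1, 1]  (obs o_2=0)
t=3: δ = [1.674e-05, 4.186e-05, 6.279e-05]  ψ = [2, 1, 1]  (obs o_3=4)
backtrack: best end state = 2; path = [0, 1, 1, 2]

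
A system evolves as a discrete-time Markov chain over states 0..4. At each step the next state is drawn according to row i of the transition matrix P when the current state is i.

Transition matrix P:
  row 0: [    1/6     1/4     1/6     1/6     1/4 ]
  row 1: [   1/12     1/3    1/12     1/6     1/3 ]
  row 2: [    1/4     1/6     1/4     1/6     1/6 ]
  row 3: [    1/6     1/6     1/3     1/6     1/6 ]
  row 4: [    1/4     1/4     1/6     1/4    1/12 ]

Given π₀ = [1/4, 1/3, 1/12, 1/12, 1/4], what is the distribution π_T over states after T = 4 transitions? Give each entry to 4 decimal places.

π = [0.1799, 0.2385, 0.1935, 0.1837, 0.2044]

t=0: π = [0.2500, 0.3333, 0.0833, 0.0833, 0.2500]
t=1: π = [0.1667, 0.2639, 0.1597, 0.1875, 0.2222]
t=2: π = [0.1765, 0.2431, 0.1892, 0.1852, 0.2060]
t=3: π = [0.1793, 0.2391, 0.1930, 0.1838, 0.2047]
t=4: π = [0.1799, 0.2385, 0.1935, 0.1837, 0.2044]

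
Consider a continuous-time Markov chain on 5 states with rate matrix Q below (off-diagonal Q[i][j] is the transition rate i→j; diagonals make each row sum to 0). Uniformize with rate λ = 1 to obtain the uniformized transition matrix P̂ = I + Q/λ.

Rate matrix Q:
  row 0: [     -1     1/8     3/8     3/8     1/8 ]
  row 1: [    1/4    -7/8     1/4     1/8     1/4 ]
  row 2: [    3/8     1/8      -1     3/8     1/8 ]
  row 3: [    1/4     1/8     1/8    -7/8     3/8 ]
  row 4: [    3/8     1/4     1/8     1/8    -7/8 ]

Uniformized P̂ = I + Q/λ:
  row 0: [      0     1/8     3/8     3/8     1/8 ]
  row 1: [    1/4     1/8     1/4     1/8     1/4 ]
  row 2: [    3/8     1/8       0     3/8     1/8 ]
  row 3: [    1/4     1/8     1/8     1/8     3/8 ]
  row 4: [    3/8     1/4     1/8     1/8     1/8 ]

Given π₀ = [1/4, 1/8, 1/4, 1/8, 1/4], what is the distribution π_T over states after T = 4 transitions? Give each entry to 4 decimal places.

π = [0.2370, 0.1501, 0.1820, 0.2298, 0.2011]

t=0: π = [0.2500, 0.1250, 0.2500, 0.1250, 0.2500]
t=1: π = [0.2500, 0.1563, 0.1719, 0.2500, 0.1719]
t=2: π = [0.2305, 0.1465, 0.1855, 0.2305, 0.2070]
t=3: π = [0.2415, 0.1509, 0.1777, 0.2290, 0.2009]
t=4: π = [0.2370, 0.1501, 0.1820, 0.2298, 0.2011]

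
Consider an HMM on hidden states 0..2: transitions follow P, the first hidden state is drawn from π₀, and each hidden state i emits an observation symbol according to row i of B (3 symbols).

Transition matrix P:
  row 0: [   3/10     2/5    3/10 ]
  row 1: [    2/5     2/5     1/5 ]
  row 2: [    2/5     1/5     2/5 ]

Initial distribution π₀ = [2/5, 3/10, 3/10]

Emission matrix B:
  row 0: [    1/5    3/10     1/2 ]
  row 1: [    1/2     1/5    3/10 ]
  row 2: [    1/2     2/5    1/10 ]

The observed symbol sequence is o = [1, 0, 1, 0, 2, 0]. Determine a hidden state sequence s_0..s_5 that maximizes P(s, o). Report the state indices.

t=0: δ = [1.200e-01, 6.000e-02, 1.200e-01]  (obs o_0=1)
t=1: δ = [9.600e-03, 2.400e-02, 2.400e-02]  ψ = [2, 0, 2]  (obs o_1=0)
t=2: δ = [2.880e-03, 1.920e-03, 3.840e-03]  ψ = [1, 1, 2]  (obs o_2=1)
t=3: δ = [3.072e-04, 5.760e-04, 7.680e-04]  ψ = [2, 0, 2]  (obs o_3=0)
t=4: δ = [1.536e-04, 6.912e-05, 3.072e-05]  ψ = [2, 1, 2]  (obs o_4=2)
t=5: δ = [9.216e-06, 3.072e-05, 2.304e-05]  ψ = [0, 0, 0]  (obs o_5=0)
backtrack: best end state = 1; path = [2, 2, 2, 2, 0, 1]

path = [2, 2, 2, 2, 0, 1]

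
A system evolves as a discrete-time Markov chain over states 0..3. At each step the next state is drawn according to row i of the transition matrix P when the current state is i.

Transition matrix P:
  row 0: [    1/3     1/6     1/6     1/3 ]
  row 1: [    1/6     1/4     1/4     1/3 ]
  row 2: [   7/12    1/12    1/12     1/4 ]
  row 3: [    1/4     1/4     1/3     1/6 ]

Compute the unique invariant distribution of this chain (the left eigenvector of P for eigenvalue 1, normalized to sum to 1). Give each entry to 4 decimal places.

Balance equations π_j = Σ_i π_i·P[i][j]:
  π_0 = 1/3·π_0 + 1/6·π_1 + 7/12·π_2 + 1/4·π_3
  π_1 = 1/6·π_0 + 1/4·π_1 + 1/12·π_2 + 1/4·π_3
  π_2 = 1/6·π_0 + 1/4·π_1 + 1/12·π_2 + 1/3·π_3
  normalize: π_0 + π_1 + π_2 + π_3 = 1
Solving the linear system gives exactly π = [677/2039, 382/2039, 428/2039, 552/2039].

π = [0.3320, 0.1873, 0.2099, 0.2707]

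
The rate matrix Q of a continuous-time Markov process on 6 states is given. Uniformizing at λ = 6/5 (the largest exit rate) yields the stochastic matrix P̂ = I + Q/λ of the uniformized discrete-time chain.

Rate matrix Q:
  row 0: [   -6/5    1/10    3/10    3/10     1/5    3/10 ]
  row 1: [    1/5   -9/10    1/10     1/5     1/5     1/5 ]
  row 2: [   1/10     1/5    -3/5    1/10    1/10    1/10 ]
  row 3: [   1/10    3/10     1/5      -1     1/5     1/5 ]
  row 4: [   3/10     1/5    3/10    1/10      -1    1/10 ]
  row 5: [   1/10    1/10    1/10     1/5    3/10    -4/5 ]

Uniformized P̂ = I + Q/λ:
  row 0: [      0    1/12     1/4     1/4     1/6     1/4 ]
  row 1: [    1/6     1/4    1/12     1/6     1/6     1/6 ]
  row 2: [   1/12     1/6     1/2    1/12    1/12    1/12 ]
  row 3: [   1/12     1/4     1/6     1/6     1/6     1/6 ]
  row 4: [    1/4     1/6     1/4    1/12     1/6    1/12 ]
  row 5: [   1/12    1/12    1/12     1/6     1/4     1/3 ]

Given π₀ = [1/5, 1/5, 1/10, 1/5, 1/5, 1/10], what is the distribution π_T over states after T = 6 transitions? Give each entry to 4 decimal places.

π = [0.1147, 0.1688, 0.2418, 0.1427, 0.1608, 0.1712]

t=0: π = [0.2000, 0.2000, 0.1000, 0.2000, 0.2000, 0.1000]
t=1: π = [0.1167, 0.1750, 0.2083, 0.1583, 0.1667, 0.1750]
t=2: π = [0.1160, 0.1701, 0.2306, 0.1451, 0.1639, 0.1743]
t=3: π = [0.1152, 0.1688, 0.2381, 0.1435, 0.1620, 0.1725]
t=4: π = [0.1148, 0.1687, 0.2407, 0.1429, 0.1612, 0.1717]
t=5: π = [0.1147, 0.1688, 0.2415, 0.1427, 0.1609, 0.1714]
t=6: π = [0.1147, 0.1688, 0.2418, 0.1427, 0.1608, 0.1712]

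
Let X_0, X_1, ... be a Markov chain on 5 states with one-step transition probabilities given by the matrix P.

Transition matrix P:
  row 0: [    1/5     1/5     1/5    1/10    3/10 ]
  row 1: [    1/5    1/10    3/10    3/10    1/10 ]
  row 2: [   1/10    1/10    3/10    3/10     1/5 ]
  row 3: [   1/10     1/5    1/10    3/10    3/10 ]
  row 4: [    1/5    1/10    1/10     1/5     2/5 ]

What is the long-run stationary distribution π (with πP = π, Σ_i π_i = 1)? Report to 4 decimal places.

π = [0.1580, 0.1398, 0.1797, 0.2402, 0.2823]

Balance equations π_j = Σ_i π_i·P[i][j]:
  π_0 = 1/5·π_0 + 1/5·π_1 + 1/10·π_2 + 1/10·π_3 + 1/5·π_4
  π_1 = 1/5·π_0 + 1/10·π_1 + 1/10·π_2 + 1/5·π_3 + 1/10·π_4
  π_2 = 1/5·π_0 + 3/10·π_1 + 3/10·π_2 + 1/10·π_3 + 1/10·π_4
  π_3 = 1/10·π_0 + 3/10·π_1 + 3/10·π_2 + 3/10·π_3 + 1/5·π_4
  normalize: π_0 + π_1 + π_2 + π_3 + π_4 = 1
Solving the linear system gives exactly π = [1129/7145, 999/7145, 1284/7145, 1716/7145, 2017/7145].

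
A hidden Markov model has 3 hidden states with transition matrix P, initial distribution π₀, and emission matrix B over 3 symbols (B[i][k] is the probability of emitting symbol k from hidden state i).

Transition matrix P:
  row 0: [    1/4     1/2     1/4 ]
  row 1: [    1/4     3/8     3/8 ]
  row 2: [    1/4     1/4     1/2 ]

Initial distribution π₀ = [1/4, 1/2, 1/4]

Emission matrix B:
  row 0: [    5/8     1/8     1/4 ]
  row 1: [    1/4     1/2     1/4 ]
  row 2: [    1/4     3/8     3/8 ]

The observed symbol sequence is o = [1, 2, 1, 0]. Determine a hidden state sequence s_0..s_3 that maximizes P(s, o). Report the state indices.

path = [1, 2, 2, 0]

t=0: δ = [3.125e-02, 2.500e-01, 9.375e-02]  (obs o_0=1)
t=1: δ = [1.562e-02, 2.344e-02, 3.516e-02]  ψ = [1, 1, 1]  (obs o_1=2)
t=2: δ = [1.099e-03, 4.395e-03, 6.592e-03]  ψ = [2, 1, 2]  (obs o_2=1)
t=3: δ = [1.030e-03, 4.120e-04, 8.240e-04]  ψ = [2, 1, 2]  (obs o_3=0)
backtrack: best end state = 0; path = [1, 2, 2, 0]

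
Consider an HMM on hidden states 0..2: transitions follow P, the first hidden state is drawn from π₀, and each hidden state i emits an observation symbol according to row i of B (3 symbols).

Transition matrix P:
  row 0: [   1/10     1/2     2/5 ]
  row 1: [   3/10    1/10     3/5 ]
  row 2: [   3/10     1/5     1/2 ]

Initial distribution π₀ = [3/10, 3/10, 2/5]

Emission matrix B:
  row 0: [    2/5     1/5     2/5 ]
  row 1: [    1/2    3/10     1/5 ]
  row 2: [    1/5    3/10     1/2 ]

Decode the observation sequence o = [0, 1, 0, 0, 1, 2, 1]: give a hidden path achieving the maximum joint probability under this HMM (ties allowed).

path = [1, 2, 0, 1, 2, 2, 2]

t=0: δ = [1.200e-01, 1.500e-01, 8.000e-02]  (obs o_0=0)
t=1: δ = [9.000e-03, 1.800e-02, 2.700e-02]  ψ = [1, 0, 1]  (obs o_1=1)
t=2: δ = [3.240e-03, 2.700e-03, 2.700e-03]  ψ = [2, 2, 2]  (obs o_2=0)
t=3: δ = [3.240e-04, 8.100e-04, 3.240e-04]  ψ = [1, 0, 1]  (obs o_3=0)
t=4: δ = [4.860e-05, 4.860e-05, 1.458e-04]  ψ = [1, 0, 1]  (obs o_4=1)
t=5: δ = [1.750e-05, 5.832e-06, 3.645e-05]  ψ = [2, 2, 2]  (obs o_5=2)
t=6: δ = [2.187e-06, 2.624e-06, 5.467e-06]  ψ = [2, 0, 2]  (obs o_6=1)
backtrack: best end state = 2; path = [1, 2, 0, 1, 2, 2, 2]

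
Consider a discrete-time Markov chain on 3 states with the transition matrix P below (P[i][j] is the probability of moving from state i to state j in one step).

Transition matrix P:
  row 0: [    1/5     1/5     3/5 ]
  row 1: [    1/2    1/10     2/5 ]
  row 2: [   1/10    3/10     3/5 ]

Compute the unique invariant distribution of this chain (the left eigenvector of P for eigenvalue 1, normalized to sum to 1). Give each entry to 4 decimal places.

Balance equations π_j = Σ_i π_i·P[i][j]:
  π_0 = 1/5·π_0 + 1/2·π_1 + 1/10·π_2
  π_1 = 1/5·π_0 + 1/10·π_1 + 3/10·π_2
  normalize: π_0 + π_1 + π_2 = 1
Solving the linear system gives exactly π = [3/14, 13/56, 31/56].

π = [0.2143, 0.2321, 0.5536]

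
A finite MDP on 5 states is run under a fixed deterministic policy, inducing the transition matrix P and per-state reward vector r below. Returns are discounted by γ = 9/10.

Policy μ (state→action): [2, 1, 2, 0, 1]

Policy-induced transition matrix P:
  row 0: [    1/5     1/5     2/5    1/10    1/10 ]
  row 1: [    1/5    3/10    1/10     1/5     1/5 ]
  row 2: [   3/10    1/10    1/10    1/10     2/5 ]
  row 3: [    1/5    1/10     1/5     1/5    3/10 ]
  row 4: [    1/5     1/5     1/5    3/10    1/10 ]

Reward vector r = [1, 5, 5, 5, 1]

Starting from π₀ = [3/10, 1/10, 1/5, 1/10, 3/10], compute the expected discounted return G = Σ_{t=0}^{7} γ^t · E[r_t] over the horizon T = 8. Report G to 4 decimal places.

t=0: π = [0.3000, 0.1000, 0.2000, 0.1000, 0.3000], E[r] = 2.6000, γ^t·E[r] = 2.600000, running G = 2.600000
t=1: π = [0.2200, 0.1800, 0.2300, 0.1800, 0.1900], E[r] = 3.3600, γ^t·E[r] = 3.024000, running G = 5.624000
t=2: π = [0.2230, 0.1770, 0.2030, 0.1740, 0.2230], E[r] = 3.2160, γ^t·E[r] = 2.604960, running G = 8.228960
t=3: π = [0.2203, 0.1800, 0.2066, 0.1797, 0.2134], E[r] = 3.2652, γ^t·E[r] = 2.380331, running G = 10.609291
t=4: π = [0.2207, 0.1794, 0.2054, 0.1787, 0.2159], E[r] = 3.2537, γ^t·E[r] = 2.134739, running G = 12.744030
t=5: π = [0.2205, 0.1795, 0.2057, 0.1790, 0.2153], E[r] = 3.2567, γ^t·E[r] = 1.923044, running G = 14.667074
t=6: π = [0.2206, 0.1795, 0.2056, 0.1789, 0.2154], E[r] = 3.2560, γ^t·E[r] = 1.730346, running G = 16.397420
t=7: π = [0.2206, 0.1795, 0.2056, 0.1789, 0.2154], E[r] = 3.2561, γ^t·E[r] = 1.557399, running G = 17.954819

G = 17.9548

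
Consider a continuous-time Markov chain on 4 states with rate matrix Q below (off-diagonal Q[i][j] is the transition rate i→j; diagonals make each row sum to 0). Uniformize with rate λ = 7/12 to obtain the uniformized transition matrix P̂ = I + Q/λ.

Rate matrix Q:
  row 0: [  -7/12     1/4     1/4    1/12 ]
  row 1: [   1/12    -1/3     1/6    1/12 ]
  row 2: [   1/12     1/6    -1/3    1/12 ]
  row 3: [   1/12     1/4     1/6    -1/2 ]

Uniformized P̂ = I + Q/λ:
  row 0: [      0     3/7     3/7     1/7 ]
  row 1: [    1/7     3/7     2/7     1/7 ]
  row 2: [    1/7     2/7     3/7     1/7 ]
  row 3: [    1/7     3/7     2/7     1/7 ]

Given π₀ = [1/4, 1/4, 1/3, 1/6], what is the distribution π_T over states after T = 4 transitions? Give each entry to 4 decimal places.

π = [0.1251, 0.3779, 0.3542, 0.1429]

t=0: π = [0.2500, 0.2500, 0.3333, 0.1667]
t=1: π = [0.1071, 0.3810, 0.3690, 0.1429]
t=2: π = [0.1276, 0.3759, 0.3537, 0.1429]
t=3: π = [0.1246, 0.3780, 0.3545, 0.1429]
t=4: π = [0.1251, 0.3779, 0.3542, 0.1429]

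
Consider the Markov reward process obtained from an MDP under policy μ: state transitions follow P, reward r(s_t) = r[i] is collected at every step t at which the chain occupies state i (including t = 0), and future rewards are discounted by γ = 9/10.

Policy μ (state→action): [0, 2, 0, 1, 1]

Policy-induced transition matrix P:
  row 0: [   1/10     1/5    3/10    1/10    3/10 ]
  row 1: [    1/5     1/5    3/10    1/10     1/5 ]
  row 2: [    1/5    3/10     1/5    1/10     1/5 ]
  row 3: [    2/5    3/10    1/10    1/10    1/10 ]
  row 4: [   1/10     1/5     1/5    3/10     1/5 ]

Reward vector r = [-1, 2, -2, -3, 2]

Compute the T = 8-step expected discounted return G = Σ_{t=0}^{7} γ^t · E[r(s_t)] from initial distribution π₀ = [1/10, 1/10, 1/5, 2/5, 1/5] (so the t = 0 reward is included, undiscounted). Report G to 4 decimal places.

G = -1.9492

t=0: π = [0.1000, 0.1000, 0.2000, 0.4000, 0.2000], E[r] = -1.1000, γ^t·E[r] = -1.100000, running G = -1.100000
t=1: π = [0.2500, 0.2600, 0.1800, 0.1400, 0.1700], E[r] = -0.1700, γ^t·E[r] = -0.153000, running G = -1.253000
t=2: π = [0.1860, 0.2320, 0.2370, 0.1340, 0.2110], E[r] = -0.1760, γ^t·E[r] = -0.142560, running G = -1.395560
t=3: π = [0.1871, 0.2371, 0.2284, 0.1422, 0.2052], E[r] = -0.1859, γ^t·E[r] = -0.135521, running G = -1.531081
t=4: π = [0.1892, 0.2371, 0.2282, 0.1410, 0.2045], E[r] = -0.1856, γ^t·E[r] = -0.121792, running G = -1.652873
t=5: π = [0.1888, 0.2369, 0.2285, 0.1409, 0.2048], E[r] = -0.1851, γ^t·E[r] = -0.109297, running G = -1.762170
t=6: π = [0.1888, 0.2369, 0.2285, 0.1410, 0.2048], E[r] = -0.1852, γ^t·E[r] = -0.098425, running G = -1.860596
t=7: π = [0.1888, 0.2369, 0.2285, 0.1410, 0.2048], E[r] = -0.1852, γ^t·E[r] = -0.088584, running G = -1.949180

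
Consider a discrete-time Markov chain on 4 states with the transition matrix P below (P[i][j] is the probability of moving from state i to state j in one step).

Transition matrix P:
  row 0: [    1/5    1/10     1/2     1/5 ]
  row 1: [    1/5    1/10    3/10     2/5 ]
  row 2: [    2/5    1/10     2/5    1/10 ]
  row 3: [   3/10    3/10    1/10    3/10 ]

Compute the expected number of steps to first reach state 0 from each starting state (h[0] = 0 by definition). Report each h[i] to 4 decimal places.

h = [0.0000, 3.5361, 2.8137, 3.3460]

First-step conditioning: h[0] = 0; for i ≠ 0, h[i] = 1 + Σ_k P[i][k]·h[k].
  h[1] = 1 + 1/10·h[1] + 3/10·h[2] + 2/5·h[3]
  h[2] = 1 + 1/10·h[1] + 2/5·h[2] + 1/10·h[3]
  h[3] = 1 + 3/10·h[1] + 1/10·h[2] + 3/10·h[3]
Solving the 3×3 linear system over states ≠ 0 gives exactly h = [0, 930/263, 740/263, 880/263] (h[0] = 0 is the target).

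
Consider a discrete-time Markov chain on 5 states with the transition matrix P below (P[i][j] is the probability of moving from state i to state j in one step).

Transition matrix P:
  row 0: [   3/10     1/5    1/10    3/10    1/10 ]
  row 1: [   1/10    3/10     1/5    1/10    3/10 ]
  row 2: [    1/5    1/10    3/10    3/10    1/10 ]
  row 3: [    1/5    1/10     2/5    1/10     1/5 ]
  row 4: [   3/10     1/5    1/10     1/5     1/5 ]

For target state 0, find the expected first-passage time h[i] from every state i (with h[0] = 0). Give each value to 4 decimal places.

First-step conditioning: h[0] = 0; for i ≠ 0, h[i] = 1 + Σ_k P[i][k]·h[k].
  h[1] = 1 + 3/10·h[1] + 1/5·h[2] + 1/10·h[3] + 3/10·h[4]
  h[2] = 1 + 1/10·h[1] + 3/10·h[2] + 3/10·h[3] + 1/10·h[4]
  h[3] = 1 + 1/10·h[1] + 2/5·h[2] + 1/10·h[3] + 1/5·h[4]
  h[4] = 1 + 1/5·h[1] + 1/10·h[2] + 1/5·h[3] + 1/5·h[4]
Solving the 4×4 linear system over states ≠ 0 gives exactly h = [0, 4685/859, 4250/859, 4215/859, 3830/859] (h[0] = 0 is the target).

h = [0.0000, 5.4540, 4.9476, 4.9069, 4.4587]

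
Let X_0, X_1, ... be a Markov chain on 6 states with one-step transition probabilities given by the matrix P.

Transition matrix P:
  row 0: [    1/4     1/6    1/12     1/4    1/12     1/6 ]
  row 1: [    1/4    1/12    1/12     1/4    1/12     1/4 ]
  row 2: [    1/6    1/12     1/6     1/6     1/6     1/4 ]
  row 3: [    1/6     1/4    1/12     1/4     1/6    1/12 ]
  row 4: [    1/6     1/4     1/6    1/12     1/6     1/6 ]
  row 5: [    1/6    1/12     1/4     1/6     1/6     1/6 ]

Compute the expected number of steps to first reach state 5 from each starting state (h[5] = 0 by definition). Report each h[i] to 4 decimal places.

First-step conditioning: h[5] = 0; for i ≠ 5, h[i] = 1 + Σ_k P[i][k]·h[k].
  h[0] = 1 + 1/4·h[0] + 1/6·h[1] + 1/12·h[2] + 1/4·h[3] + 1/12·h[4]
  h[1] = 1 + 1/4·h[0] + 1/12·h[1] + 1/12·h[2] + 1/4·h[3] + 1/12·h[4]
  h[2] = 1 + 1/6·h[0] + 1/12·h[1] + 1/6·h[2] + 1/6·h[3] + 1/6·h[4]
  h[3] = 1 + 1/6·h[0] + 1/4·h[1] + 1/12·h[2] + 1/4·h[3] + 1/6·h[4]
  h[4] = 1 + 1/6·h[0] + 1/4·h[1] + 1/6·h[2] + 1/12·h[3] + 1/6·h[4]
Solving the 5×5 linear system over states ≠ 5 gives exactly h = [57057/9760, 13167/2440, 12933/2440, 15327/2440, 55401/9760, 0] (h[5] = 0 is the target).

h = [5.8460, 5.3963, 5.3004, 6.2816, 5.6763, 0.0000]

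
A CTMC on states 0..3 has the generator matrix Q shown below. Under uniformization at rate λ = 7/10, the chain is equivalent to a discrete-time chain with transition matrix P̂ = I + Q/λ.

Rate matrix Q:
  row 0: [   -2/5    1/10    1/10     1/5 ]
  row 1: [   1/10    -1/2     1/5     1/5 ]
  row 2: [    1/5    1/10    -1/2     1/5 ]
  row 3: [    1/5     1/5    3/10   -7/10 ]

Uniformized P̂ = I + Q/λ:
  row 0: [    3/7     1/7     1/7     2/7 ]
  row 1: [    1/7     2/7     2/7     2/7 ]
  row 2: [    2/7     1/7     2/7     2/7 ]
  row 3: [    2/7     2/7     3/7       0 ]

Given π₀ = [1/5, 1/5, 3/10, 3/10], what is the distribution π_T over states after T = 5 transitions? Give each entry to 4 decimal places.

t=0: π = [0.2000, 0.2000, 0.3000, 0.3000]
t=1: π = [0.2857, 0.2143, 0.3000, 0.2000]
t=2: π = [0.2959, 0.2020, 0.2735, 0.2286]
t=3: π = [0.2991, 0.2044, 0.2761, 0.2204]
t=4: π = [0.2993, 0.2035, 0.2745, 0.2227]
t=5: π = [0.2994, 0.2038, 0.2748, 0.2221]

π = [0.2994, 0.2038, 0.2748, 0.2221]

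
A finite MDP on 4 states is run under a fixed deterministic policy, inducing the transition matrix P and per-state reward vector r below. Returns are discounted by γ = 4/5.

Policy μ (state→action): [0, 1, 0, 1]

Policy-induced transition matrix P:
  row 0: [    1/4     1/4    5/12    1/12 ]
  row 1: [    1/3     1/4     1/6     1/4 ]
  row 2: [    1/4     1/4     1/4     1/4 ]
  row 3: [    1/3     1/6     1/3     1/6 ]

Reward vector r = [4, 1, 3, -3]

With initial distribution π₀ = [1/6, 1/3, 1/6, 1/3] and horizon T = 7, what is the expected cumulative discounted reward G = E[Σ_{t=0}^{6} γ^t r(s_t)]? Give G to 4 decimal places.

t=0: π = [0.1667, 0.3333, 0.1667, 0.3333], E[r] = 0.5000, γ^t·E[r] = 0.500000, running G = 0.500000
t=1: π = [0.3056, 0.2222, 0.2778, 0.1944], E[r] = 1.6944, γ^t·E[r] = 1.355556, running G = 1.855556
t=2: π = [0.2847, 0.2338, 0.2986, 0.1829], E[r] = 1.7199, γ^t·E[r] = 1.100741, running G = 2.956296
t=3: π = [0.2847, 0.2348, 0.2932, 0.1873], E[r] = 1.6914, γ^t·E[r] = 0.865975, running G = 3.822272
t=4: π = [0.2852, 0.2344, 0.2935, 0.1869], E[r] = 1.6948, γ^t·E[r] = 0.694176, running G = 4.516448
t=5: π = [0.2851, 0.2344, 0.2936, 0.1869], E[r] = 1.6949, γ^t·E[r] = 0.555387, running G = 5.071835
t=6: π = [0.2851, 0.2344, 0.2936, 0.1869], E[r] = 1.6948, γ^t·E[r] = 0.444286, running G = 5.516121

G = 5.5161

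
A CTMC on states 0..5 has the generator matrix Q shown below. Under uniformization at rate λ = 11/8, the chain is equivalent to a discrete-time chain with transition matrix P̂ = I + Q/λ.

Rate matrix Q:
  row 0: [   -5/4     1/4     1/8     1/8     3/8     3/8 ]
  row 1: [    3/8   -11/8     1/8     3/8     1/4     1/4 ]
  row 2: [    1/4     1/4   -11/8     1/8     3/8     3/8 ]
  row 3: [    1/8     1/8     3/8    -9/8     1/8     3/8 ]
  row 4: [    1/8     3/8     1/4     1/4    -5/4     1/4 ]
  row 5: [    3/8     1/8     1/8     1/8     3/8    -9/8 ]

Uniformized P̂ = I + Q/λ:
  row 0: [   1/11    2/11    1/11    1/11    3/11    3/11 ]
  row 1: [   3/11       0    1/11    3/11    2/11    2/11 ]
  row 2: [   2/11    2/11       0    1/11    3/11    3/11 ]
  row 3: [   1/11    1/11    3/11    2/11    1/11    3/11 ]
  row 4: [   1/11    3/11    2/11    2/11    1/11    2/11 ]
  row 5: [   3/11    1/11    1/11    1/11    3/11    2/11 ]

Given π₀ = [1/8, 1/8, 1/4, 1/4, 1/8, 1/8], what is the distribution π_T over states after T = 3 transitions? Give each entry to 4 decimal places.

t=0: π = [0.1250, 0.1250, 0.2500, 0.2500, 0.1250, 0.1250]
t=1: π = [0.1591, 0.1364, 0.1250, 0.1477, 0.1932, 0.2386]
t=2: π = [0.1705, 0.1395, 0.1240, 0.1467, 0.1983, 0.2211]
t=3: π = [0.1677, 0.1411, 0.1243, 0.1476, 0.1973, 0.2219]

π = [0.1677, 0.1411, 0.1243, 0.1476, 0.1973, 0.2219]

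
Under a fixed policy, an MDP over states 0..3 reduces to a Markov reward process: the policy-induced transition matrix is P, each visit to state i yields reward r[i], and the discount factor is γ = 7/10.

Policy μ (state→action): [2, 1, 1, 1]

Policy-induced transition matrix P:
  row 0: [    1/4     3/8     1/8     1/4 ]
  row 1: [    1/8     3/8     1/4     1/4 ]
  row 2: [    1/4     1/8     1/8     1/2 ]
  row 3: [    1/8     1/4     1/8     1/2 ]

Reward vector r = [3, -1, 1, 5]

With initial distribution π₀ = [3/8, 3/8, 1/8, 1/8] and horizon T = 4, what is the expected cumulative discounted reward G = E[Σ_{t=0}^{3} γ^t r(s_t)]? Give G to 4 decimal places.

G = 4.7627

t=0: π = [0.3750, 0.3750, 0.1250, 0.1250], E[r] = 1.5000, γ^t·E[r] = 1.500000, running G = 1.500000
t=1: π = [0.1875, 0.3281, 0.1719, 0.3125], E[r] = 1.9688, γ^t·E[r] = 1.378125, running G = 2.878125
t=2: π = [0.1699, 0.2930, 0.1660, 0.3711], E[r] = 2.2383, γ^t·E[r] = 1.096758, running G = 3.974883
t=3: π = [0.1670, 0.2871, 0.1616, 0.3843], E[r] = 2.2969, γ^t·E[r] = 0.787828, running G = 4.762711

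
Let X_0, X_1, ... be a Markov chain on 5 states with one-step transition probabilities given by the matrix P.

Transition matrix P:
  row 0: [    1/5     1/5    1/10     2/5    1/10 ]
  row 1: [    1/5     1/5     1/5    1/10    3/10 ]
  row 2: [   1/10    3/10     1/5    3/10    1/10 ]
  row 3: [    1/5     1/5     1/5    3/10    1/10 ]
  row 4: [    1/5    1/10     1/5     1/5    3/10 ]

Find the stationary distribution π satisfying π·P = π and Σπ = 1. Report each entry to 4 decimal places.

Balance equations π_j = Σ_i π_i·P[i][j]:
  π_0 = 1/5·π_0 + 1/5·π_1 + 1/10·π_2 + 1/5·π_3 + 1/5·π_4
  π_1 = 1/5·π_0 + 1/5·π_1 + 3/10·π_2 + 1/5·π_3 + 1/10·π_4
  π_2 = 1/10·π_0 + 1/5·π_1 + 1/5·π_2 + 1/5·π_3 + 1/5·π_4
  π_3 = 2/5·π_0 + 1/10·π_1 + 3/10·π_2 + 3/10·π_3 + 1/5·π_4
  normalize: π_0 + π_1 + π_2 + π_3 + π_4 = 1
Solving the linear system gives exactly π = [2/11, 181/902, 2/11, 235/902, 79/451].

π = [0.1818, 0.2007, 0.1818, 0.2605, 0.1752]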